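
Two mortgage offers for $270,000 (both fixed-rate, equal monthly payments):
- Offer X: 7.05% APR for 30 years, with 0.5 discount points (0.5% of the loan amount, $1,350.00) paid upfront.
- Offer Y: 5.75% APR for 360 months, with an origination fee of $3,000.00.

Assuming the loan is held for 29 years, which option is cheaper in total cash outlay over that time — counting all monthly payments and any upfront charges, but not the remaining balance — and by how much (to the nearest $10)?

Offer X: at 7.05% the monthly rate is 0.0058750, so the payment is 270,000 × 0.0058750 / (1 − 1.0058750^−360) = $1,805.39.
Offer Y: at 5.75% the monthly rate is 0.0047917, so the payment is 270,000 × 0.0047917 / (1 − 1.0047917^−360) = $1,575.65.
Over 348 months: Offer X costs 348 × $1,805.39 + $1,350.00 = $629,625.72; Offer Y costs 348 × $1,575.65 + $3,000.00 = $551,326.20.
Offer Y is cheaper by $629,625.72 − $551,326.20 = $78,299.52.

Offer Y by $78,300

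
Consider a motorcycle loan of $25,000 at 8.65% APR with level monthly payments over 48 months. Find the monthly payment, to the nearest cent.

$617.98

Monthly rate = 8.65%/12 = 0.0072083; payment = 25,000 × 0.0072083 / (1 − (1+0.0072083)^−48) = $617.98.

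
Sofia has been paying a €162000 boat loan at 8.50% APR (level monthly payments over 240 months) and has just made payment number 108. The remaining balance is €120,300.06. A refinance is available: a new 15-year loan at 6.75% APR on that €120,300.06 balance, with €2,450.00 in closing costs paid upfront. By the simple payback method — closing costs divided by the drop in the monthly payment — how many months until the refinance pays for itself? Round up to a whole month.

Current payment = 162,000 × 8.5%/12 / (1 − (1+0.0070833)^−240) = €1,405.87.
Refinanced payment = 120,300.06 × 0.0056250 / (1 − (1+0.0056250)^−180) = €1,064.55.
Monthly savings = €1,405.87 − €1,064.55 = €341.32.
Break-even = €2,450.00 / €341.32 = 7.18 → 8 months.

8 months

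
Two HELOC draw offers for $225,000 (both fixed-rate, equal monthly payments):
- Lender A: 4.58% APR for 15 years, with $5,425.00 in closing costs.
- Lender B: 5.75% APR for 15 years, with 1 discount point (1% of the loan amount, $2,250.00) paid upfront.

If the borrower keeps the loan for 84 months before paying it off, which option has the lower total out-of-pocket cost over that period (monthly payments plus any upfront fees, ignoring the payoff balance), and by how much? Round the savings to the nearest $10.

Lender A by $8,410

Lender A: at 4.58% the monthly rate is 0.0038167, so the payment is 225,000 × 0.0038167 / (1 − 1.0038167^−180) = $1,730.45.
Lender B: monthly rate = 5.75%/12 = 0.0047917; payment = 225,000 × 0.0047917 / (1 − (1+0.0047917)^−180) = $1,868.42.
Over 84 months: Lender A costs 84 × $1,730.45 + $5,425.00 = $150,782.80; Lender B costs 84 × $1,868.42 + $2,250.00 = $159,197.28.
Lender A is cheaper by $159,197.28 − $150,782.80 = $8,414.48.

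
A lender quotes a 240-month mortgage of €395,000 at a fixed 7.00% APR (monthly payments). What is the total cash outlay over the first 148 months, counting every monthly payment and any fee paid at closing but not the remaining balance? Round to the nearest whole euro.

At 7.00% the monthly rate is 0.0058333, so the payment is 395,000 × 0.0058333 / (1 − 1.0058333^−240) = €3,062.43.
Total outlay = 148 × €3,062.43 = €453,239.64.

€453,240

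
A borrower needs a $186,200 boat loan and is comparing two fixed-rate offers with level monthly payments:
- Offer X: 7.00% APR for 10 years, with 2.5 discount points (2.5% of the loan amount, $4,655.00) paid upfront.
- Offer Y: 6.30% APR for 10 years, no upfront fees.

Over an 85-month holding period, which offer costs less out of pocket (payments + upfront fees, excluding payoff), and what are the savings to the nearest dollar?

Offer X: monthly rate = 7%/12 = 0.0058333; payment = 186,200 × 0.0058333 / (1 − (1+0.0058333)^−120) = $2,161.94.
Offer Y: monthly rate = 6.3%/12 = 0.0052500; payment = 186,200 × 0.0052500 / (1 − (1+0.0052500)^−120) = $2,095.36.
Over 85 months: Offer X costs 85 × $2,161.94 + $4,655.00 = $188,419.90; Offer Y costs 85 × $2,095.36 = $178,105.60.
Offer Y is cheaper by $188,419.90 − $178,105.60 = $10,314.30.

Offer Y by $10,314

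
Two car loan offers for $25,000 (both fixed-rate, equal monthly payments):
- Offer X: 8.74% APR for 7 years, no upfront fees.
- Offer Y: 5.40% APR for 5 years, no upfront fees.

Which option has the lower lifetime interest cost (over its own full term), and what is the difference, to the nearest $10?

Offer X: at 8.74% the monthly rate is 0.0072833, so the payment is 25,000 × 0.0072833 / (1 − 1.0072833^−84) = $398.94.
Total interest on Offer X = 84 × $398.94 − $25,000 = $8,510.96.
Offer Y: at 5.40% the monthly rate is 0.0045000, so the payment is 25,000 × 0.0045000 / (1 − 1.0045000^−60) = $476.38.
Total interest on Offer Y = 60 × $476.38 − $25,000 = $3,582.80.
Offer Y is lower by $4,928.16.

Offer Y by $4,930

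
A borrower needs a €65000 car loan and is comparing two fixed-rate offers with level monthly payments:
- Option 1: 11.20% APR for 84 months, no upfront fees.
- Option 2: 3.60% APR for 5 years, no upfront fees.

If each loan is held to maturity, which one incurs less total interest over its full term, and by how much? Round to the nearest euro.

Option 1: monthly rate = 11.2%/12 = 0.0093333; payment = 65,000 × 0.0093333 / (1 − (1+0.0093333)^−84) = €1,119.81.
Total interest on Option 1 = 84 × €1,119.81 − €65,000 = €29,064.04.
Option 2: at 3.60% the monthly rate is 0.0030000, so the payment is 65,000 × 0.0030000 / (1 − 1.0030000^−60) = €1,185.38.
Total interest on Option 2 = 60 × €1,185.38 − €65,000 = €6,122.80.
Option 2 is lower by €22,941.24.

Option 2 by €22,941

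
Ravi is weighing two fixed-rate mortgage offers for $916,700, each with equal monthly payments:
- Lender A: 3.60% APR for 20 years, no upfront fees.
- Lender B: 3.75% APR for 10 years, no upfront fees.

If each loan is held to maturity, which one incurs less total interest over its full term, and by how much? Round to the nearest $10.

Lender A: at 3.60% the monthly rate is 0.0030000, so the payment is 916,700 × 0.0030000 / (1 − 1.0030000^−240) = $5,363.72.
Total interest on Lender A = 240 × $5,363.72 − $916,700 = $370,592.80.
Lender B: monthly rate = 3.75%/12 = 0.0031250; payment = 916,700 × 0.0031250 / (1 − (1+0.0031250)^−120) = $9,172.61.
Total interest on Lender B = 120 × $9,172.61 − $916,700 = $184,013.20.
Lender B is lower by $186,579.60.

Lender B by $186,580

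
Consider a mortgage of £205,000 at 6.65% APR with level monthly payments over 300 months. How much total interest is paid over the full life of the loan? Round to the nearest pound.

£216,035

At 6.65% the monthly rate is 0.0055417, so the payment is 205,000 × 0.0055417 / (1 − 1.0055417^−300) = £1,403.45.
Total paid = 300 × £1,403.45 = £421,035.00; interest = £421,035.00 − £205,000 = £216,035.00.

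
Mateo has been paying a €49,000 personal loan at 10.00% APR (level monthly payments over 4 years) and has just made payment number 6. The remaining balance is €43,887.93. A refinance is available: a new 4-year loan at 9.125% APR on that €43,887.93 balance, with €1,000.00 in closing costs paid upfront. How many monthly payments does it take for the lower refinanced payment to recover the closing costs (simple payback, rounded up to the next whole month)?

Current payment = 49,000 × 10%/12 / (1 − (1+0.0083333)^−48) = €1,242.77.
Refinanced payment = 43,887.93 × 0.0076042 / (1 − (1+0.0076042)^−48) = €1,094.76.
Monthly savings = €1,242.77 − €1,094.76 = €148.01.
Break-even = €1,000.00 / €148.01 = 6.76 → 7 months.

7 months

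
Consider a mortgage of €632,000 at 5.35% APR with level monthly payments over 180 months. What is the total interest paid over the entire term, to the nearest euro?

At 5.35% the monthly rate is 0.0044583, so the payment is 632,000 × 0.0044583 / (1 − 1.0044583^−180) = €5,113.80.
Total paid = 180 × €5,113.80 = €920,484.00; interest = €920,484.00 − €632,000 = €288,484.00.

€288,484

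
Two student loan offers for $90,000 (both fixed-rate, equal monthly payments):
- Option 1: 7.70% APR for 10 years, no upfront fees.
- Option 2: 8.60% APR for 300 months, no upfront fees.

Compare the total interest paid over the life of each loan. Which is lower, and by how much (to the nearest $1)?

Option 1: monthly rate = 7.7%/12 = 0.0064167; payment = 90,000 × 0.0064167 / (1 − (1+0.0064167)^−120) = $1,077.73.
Total interest on Option 1 = 120 × $1,077.73 − $90,000 = $39,327.60.
Option 2: at 8.60% the monthly rate is 0.0071667, so the payment is 90,000 × 0.0071667 / (1 − 1.0071667^−300) = $730.78.
Total interest on Option 2 = 300 × $730.78 − $90,000 = $129,234.00.
Option 1 is lower by $89,906.40.

Option 1 by $89,906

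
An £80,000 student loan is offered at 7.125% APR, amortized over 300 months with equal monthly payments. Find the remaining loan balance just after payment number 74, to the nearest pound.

£71,036

With monthly rate i = 7.125%/12 = 0.0059375, the balance after k of n payments is P · [(1+i)^n − (1+i)^k] / [(1+i)^n − 1].
(1+0.0059375)^300 = 5.90608251 and (1+0.0059375)^74 = 1.54972229, so the balance is 80,000 × (5.90608251 − 1.54972229) / (5.90608251 − 1) = £71,036.07.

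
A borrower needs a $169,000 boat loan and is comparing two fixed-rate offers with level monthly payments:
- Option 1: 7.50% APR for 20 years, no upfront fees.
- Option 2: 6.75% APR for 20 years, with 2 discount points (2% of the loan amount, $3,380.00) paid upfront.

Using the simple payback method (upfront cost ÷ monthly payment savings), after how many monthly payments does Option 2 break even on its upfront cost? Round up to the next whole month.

Option 1: at 7.50% the monthly rate is 0.0062500, so the payment is 169,000 × 0.0062500 / (1 − 1.0062500^−240) = $1,361.45.
Option 2: monthly rate = 6.75%/12 = 0.0056250; payment = 169,000 × 0.0056250 / (1 − (1+0.0056250)^−240) = $1,285.02.
Monthly savings = $1,361.45 − $1,285.02 = $76.43.
Break-even = $3,380.00 / $76.43 = 44.22 → 45 months.

45 months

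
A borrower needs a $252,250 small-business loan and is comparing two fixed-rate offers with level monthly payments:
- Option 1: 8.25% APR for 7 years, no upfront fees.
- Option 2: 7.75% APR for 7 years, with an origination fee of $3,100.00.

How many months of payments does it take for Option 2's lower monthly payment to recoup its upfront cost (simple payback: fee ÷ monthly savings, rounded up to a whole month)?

50 months

Option 1: monthly rate = 8.25%/12 = 0.0068750; payment = 252,250 × 0.0068750 / (1 − (1+0.0068750)^−84) = $3,963.11.
Option 2: monthly rate = 7.75%/12 = 0.0064583; payment = 252,250 × 0.0064583 / (1 − (1+0.0064583)^−84) = $3,900.28.
Monthly savings = $3,963.11 − $3,900.28 = $62.83.
Break-even = $3,100.00 / $62.83 = 49.34 → 50 months.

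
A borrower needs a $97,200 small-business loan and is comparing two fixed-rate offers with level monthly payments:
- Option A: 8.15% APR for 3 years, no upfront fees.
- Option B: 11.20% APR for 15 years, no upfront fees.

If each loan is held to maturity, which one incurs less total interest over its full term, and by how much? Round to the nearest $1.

Option A by $91,167

Option A: monthly rate = 8.15%/12 = 0.0067917; payment = 97,200 × 0.0067917 / (1 − (1+0.0067917)^−36) = $3,052.63.
Total interest on Option A = 36 × $3,052.63 − $97,200 = $12,694.68.
Option B: monthly rate = 11.2%/12 = 0.0093333; payment = 97,200 × 0.0093333 / (1 − (1+0.0093333)^−180) = $1,117.01.
Total interest on Option B = 180 × $1,117.01 − $97,200 = $103,861.80.
Option A is lower by $91,167.12.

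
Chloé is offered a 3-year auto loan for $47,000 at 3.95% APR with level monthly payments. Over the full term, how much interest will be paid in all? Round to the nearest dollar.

At 3.95% the monthly rate is 0.0032917, so the payment is 47,000 × 0.0032917 / (1 − 1.0032917^−36) = $1,386.58.
Total paid = 36 × $1,386.58 = $49,916.88; interest = $49,916.88 − $47,000 = $2,916.88.

$2,917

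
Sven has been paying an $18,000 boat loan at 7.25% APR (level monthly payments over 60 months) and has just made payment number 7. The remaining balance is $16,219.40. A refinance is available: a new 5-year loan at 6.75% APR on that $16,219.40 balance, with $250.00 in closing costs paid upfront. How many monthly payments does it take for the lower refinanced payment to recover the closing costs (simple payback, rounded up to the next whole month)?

7 months

Current payment = 18,000 × 7.25%/12 / (1 − (1+0.0060417)^−60) = $358.55.
Refinanced payment = 16,219.40 × 0.0056250 / (1 − (1+0.0056250)^−60) = $319.25.
Monthly savings = $358.55 − $319.25 = $39.30.
Break-even = $250.00 / $39.30 = 6.36 → 7 months.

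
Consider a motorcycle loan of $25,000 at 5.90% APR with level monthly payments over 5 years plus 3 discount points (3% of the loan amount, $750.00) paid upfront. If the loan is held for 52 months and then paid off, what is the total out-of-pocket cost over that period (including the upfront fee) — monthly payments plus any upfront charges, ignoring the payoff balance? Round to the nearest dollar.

At 5.90% the monthly rate is 0.0049167, so the payment is 25,000 × 0.0049167 / (1 − 1.0049167^−60) = $482.16.
Total outlay = 52 × $482.16 + $750.00 = $25,822.32.

$25,822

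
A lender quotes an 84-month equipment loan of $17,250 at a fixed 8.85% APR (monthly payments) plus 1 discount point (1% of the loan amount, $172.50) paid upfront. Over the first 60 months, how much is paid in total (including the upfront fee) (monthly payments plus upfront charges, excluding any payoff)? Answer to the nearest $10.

At 8.85% the monthly rate is 0.0073750, so the payment is 17,250 × 0.0073750 / (1 − 1.0073750^−84) = $276.23.
Total outlay = 60 × $276.23 + $172.50 = $16,746.30.

$16,750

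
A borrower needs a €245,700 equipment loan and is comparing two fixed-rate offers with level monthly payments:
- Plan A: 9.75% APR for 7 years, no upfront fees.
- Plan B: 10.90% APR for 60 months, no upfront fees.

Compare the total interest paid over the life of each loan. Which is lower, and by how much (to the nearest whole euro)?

Plan B by €20,176

Plan A: monthly rate = 9.75%/12 = 0.0081250; payment = 245,700 × 0.0081250 / (1 − (1+0.0081250)^−84) = €4,047.24.
Total interest on Plan A = 84 × €4,047.24 − €245,700 = €94,268.16.
Plan B: at 10.90% the monthly rate is 0.0090833, so the payment is 245,700 × 0.0090833 / (1 − 1.0090833^−60) = €5,329.87.
Total interest on Plan B = 60 × €5,329.87 − €245,700 = €74,092.20.
Plan B is lower by €20,175.96.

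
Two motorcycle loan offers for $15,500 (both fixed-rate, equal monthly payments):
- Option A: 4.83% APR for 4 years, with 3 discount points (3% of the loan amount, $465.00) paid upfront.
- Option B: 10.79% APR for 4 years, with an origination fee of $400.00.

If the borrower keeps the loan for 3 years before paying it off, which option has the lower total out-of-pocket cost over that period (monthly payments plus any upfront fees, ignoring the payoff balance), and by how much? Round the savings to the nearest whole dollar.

Option A by $1,493

Option A: monthly rate = 4.83%/12 = 0.0040250; payment = 15,500 × 0.0040250 / (1 − (1+0.0040250)^−48) = $355.76.
Option B: monthly rate = 10.79%/12 = 0.0089917; payment = 15,500 × 0.0089917 / (1 − (1+0.0089917)^−48) = $399.03.
Over 36 months: Option A costs 36 × $355.76 + $465.00 = $13,272.36; Option B costs 36 × $399.03 + $400.00 = $14,765.08.
Option A is cheaper by $14,765.08 − $13,272.36 = $1,492.72.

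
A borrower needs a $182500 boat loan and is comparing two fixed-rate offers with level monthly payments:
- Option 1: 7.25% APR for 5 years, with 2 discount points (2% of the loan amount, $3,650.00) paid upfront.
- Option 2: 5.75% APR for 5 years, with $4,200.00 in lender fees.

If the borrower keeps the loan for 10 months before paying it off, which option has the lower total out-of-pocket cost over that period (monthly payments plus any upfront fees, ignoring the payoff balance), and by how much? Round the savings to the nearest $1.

Option 2 by $732

Option 1: at 7.25% the monthly rate is 0.0060417, so the payment is 182,500 × 0.0060417 / (1 − 1.0060417^−60) = $3,635.28.
Option 2: monthly rate = 5.75%/12 = 0.0047917; payment = 182,500 × 0.0047917 / (1 − (1+0.0047917)^−60) = $3,507.06.
Over 10 months: Option 1 costs 10 × $3,635.28 + $3,650.00 = $40,002.80; Option 2 costs 10 × $3,507.06 + $4,200.00 = $39,270.60.
Option 2 is cheaper by $40,002.80 − $39,270.60 = $732.20.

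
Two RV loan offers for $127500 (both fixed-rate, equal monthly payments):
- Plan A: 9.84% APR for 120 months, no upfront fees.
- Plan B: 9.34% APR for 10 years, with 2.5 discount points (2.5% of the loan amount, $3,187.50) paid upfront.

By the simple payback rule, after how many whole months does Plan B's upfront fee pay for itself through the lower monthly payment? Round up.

Plan A: at 9.84% the monthly rate is 0.0082000, so the payment is 127,500 × 0.0082000 / (1 − 1.0082000^−120) = $1,673.65.
Plan B: at 9.34% the monthly rate is 0.0077833, so the payment is 127,500 × 0.0077833 / (1 − 1.0077833^−120) = $1,638.67.
Monthly savings = $1,673.65 − $1,638.67 = $34.98.
Break-even = $3,187.50 / $34.98 = 91.12 → 92 months.

92 months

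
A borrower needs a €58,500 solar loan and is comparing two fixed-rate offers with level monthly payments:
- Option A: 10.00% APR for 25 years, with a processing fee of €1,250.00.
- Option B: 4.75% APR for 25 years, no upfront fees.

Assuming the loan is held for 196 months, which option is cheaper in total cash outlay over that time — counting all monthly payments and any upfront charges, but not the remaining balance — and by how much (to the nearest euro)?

Option A: monthly rate = 10%/12 = 0.0083333; payment = 58,500 × 0.0083333 / (1 − (1+0.0083333)^−300) = €531.59.
Option B: monthly rate = 4.75%/12 = 0.0039583; payment = 58,500 × 0.0039583 / (1 − (1+0.0039583)^−300) = €333.52.
Over 196 months: Option A costs 196 × €531.59 + €1,250.00 = €105,441.64; Option B costs 196 × €333.52 = €65,369.92.
Option B is cheaper by €105,441.64 − €65,369.92 = €40,071.72.

Option B by €40,072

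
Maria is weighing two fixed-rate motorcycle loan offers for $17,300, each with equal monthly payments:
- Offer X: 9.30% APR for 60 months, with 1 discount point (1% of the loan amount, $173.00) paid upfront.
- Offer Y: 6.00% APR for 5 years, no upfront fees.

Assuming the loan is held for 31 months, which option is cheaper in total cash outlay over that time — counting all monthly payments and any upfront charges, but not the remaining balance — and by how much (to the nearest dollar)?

Offer Y by $1,016

Offer X: at 9.30% the monthly rate is 0.0077500, so the payment is 17,300 × 0.0077500 / (1 − 1.0077500^−60) = $361.64.
Offer Y: at 6.00% the monthly rate is 0.0050000, so the payment is 17,300 × 0.0050000 / (1 − 1.0050000^−60) = $334.46.
Over 31 months: Offer X costs 31 × $361.64 + $173.00 = $11,383.84; Offer Y costs 31 × $334.46 = $10,368.26.
Offer Y is cheaper by $11,383.84 − $10,368.26 = $1,015.58.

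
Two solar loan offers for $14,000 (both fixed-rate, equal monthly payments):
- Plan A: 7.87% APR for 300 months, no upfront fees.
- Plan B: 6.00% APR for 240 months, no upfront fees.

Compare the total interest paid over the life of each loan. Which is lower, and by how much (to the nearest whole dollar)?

Plan B by $7,983

Plan A: monthly rate = 7.87%/12 = 0.0065583; payment = 14,000 × 0.0065583 / (1 − (1+0.0065583)^−300) = $106.85.
Total interest on Plan A = 300 × $106.85 − $14,000 = $18,055.00.
Plan B: at 6.00% the monthly rate is 0.0050000, so the payment is 14,000 × 0.0050000 / (1 − 1.0050000^−240) = $100.30.
Total interest on Plan B = 240 × $100.30 − $14,000 = $10,072.00.
Plan B is lower by $7,983.00.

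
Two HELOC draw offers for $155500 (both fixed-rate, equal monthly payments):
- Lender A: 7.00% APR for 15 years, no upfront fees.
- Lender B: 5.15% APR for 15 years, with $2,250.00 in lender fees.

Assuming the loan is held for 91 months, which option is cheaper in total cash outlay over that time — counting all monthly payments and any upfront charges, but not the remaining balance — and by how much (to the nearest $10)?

Lender B by $11,930

Lender A: monthly rate = 7%/12 = 0.0058333; payment = 155,500 × 0.0058333 / (1 − (1+0.0058333)^−180) = $1,397.68.
Lender B: at 5.15% the monthly rate is 0.0042917, so the payment is 155,500 × 0.0042917 / (1 − 1.0042917^−180) = $1,241.87.
Over 91 months: Lender A costs 91 × $1,397.68 = $127,188.88; Lender B costs 91 × $1,241.87 + $2,250.00 = $115,260.17.
Lender B is cheaper by $127,188.88 − $115,260.17 = $11,928.71.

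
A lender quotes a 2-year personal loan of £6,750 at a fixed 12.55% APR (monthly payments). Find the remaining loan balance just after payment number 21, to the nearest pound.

£939

With monthly rate i = 12.55%/12 = 0.0104583, the balance after k of n payments is P · [(1+i)^n − (1+i)^k] / [(1+i)^n − 1].
(1+0.0104583)^24 = 1.28363585 and (1+0.0104583)^21 = 1.24418972, so the balance is 6,750 × (1.28363585 − 1.24418972) / (1.28363585 − 1) = £938.74.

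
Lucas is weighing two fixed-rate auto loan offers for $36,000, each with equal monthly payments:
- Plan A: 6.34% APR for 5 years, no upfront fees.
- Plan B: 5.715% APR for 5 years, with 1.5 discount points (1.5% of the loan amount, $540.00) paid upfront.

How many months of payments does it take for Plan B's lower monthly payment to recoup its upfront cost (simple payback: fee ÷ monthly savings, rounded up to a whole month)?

Plan A: at 6.34% the monthly rate is 0.0052833, so the payment is 36,000 × 0.0052833 / (1 − 1.0052833^−60) = $701.69.
Plan B: monthly rate = 5.715%/12 = 0.0047625; payment = 36,000 × 0.0047625 / (1 − (1+0.0047625)^−60) = $691.22.
Monthly savings = $701.69 − $691.22 = $10.47.
Break-even = $540.00 / $10.47 = 51.58 → 52 months.

52 months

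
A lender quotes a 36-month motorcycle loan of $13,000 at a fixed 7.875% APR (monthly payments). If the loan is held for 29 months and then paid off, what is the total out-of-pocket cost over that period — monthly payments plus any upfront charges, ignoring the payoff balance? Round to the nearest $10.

Monthly rate = 7.875%/12 = 0.0065625; payment = 13,000 × 0.0065625 / (1 − (1+0.0065625)^−36) = $406.62.
Total outlay = 29 × $406.62 = $11,791.98.

$11,790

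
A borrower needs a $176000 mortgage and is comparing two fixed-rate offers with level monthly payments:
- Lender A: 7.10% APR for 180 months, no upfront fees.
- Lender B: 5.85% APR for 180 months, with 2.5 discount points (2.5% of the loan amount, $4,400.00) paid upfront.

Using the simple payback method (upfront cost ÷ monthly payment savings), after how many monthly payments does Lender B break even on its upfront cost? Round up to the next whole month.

Lender A: monthly rate = 7.1%/12 = 0.0059167; payment = 176,000 × 0.0059167 / (1 − (1+0.0059167)^−180) = $1,591.79.
Lender B: at 5.85% the monthly rate is 0.0048750, so the payment is 176,000 × 0.0048750 / (1 − 1.0048750^−180) = $1,470.96.
Monthly savings = $1,591.79 − $1,470.96 = $120.83.
Break-even = $4,400.00 / $120.83 = 36.41 → 37 months.

37 months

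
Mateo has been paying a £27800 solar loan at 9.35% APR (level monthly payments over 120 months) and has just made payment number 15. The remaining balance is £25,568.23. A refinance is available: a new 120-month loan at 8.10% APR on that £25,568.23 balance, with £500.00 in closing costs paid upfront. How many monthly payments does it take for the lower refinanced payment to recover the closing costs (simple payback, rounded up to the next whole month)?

11 months

Current payment = 27,800 × 9.35%/12 / (1 − (1+0.0077917)^−120) = £357.45.
Refinanced payment = 25,568.23 × 0.0067500 / (1 − (1+0.0067500)^−120) = £311.57.
Monthly savings = £357.45 − £311.57 = £45.88.
Break-even = £500.00 / £45.88 = 10.90 → 11 months.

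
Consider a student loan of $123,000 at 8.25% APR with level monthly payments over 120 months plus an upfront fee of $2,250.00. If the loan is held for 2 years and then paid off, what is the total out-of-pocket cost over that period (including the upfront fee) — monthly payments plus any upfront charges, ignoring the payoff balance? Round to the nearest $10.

$38,460

Monthly rate = 8.25%/12 = 0.0068750; payment = 123,000 × 0.0068750 / (1 − (1+0.0068750)^−120) = $1,508.63.
Total outlay = 24 × $1,508.63 + $2,250.00 = $38,457.12.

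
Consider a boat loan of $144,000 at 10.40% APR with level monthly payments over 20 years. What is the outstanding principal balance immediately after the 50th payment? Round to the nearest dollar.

$132,794

With monthly rate i = 10.4%/12 = 0.0086667, the balance after k of n payments is P · [(1+i)^n − (1+i)^k] / [(1+i)^n − 1].
(1+0.0086667)^240 = 7.93305659 and (1+0.0086667)^50 = 1.53951331, so the balance is 144,000 × (7.93305659 − 1.53951331) / (7.93305659 − 1) = $132,794.28.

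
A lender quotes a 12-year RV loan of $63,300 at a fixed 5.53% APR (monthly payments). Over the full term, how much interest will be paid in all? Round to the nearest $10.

At 5.53% the monthly rate is 0.0046083, so the payment is 63,300 × 0.0046083 / (1 − 1.0046083^−144) = $602.43.
Total paid = 144 × $602.43 = $86,749.92; interest = $86,749.92 − $63,300 = $23,449.92.

$23,450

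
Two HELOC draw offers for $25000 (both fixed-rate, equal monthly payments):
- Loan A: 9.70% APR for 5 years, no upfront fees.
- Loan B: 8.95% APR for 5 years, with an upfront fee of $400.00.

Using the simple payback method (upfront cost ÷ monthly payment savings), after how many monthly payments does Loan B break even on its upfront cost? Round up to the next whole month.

44 months

Loan A: monthly rate = 9.7%/12 = 0.0080833; payment = 25,000 × 0.0080833 / (1 − (1+0.0080833)^−60) = $527.49.
Loan B: monthly rate = 8.95%/12 = 0.0074583; payment = 25,000 × 0.0074583 / (1 − (1+0.0074583)^−60) = $518.35.
Monthly savings = $527.49 − $518.35 = $9.14.
Break-even = $400.00 / $9.14 = 43.76 → 44 months.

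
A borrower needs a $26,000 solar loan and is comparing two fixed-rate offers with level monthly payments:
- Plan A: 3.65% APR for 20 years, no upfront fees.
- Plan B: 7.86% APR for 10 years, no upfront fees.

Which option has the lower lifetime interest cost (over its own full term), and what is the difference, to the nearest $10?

Plan A by $950

Plan A: monthly rate = 3.65%/12 = 0.0030417; payment = 26,000 × 0.0030417 / (1 − (1+0.0030417)^−240) = $152.80.
Total interest on Plan A = 240 × $152.80 − $26,000 = $10,672.00.
Plan B: at 7.86% the monthly rate is 0.0065500, so the payment is 26,000 × 0.0065500 / (1 − 1.0065500^−120) = $313.53.
Total interest on Plan B = 120 × $313.53 − $26,000 = $11,623.60.
Plan A is lower by $951.60.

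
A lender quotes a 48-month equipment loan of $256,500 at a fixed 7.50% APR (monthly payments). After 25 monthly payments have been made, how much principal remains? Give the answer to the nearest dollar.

With monthly rate i = 7.5%/12 = 0.0062500, the balance after k of n payments is P · [(1+i)^n − (1+i)^k] / [(1+i)^n − 1].
(1+0.0062500)^48 = 1.34859915 and (1+0.0062500)^25 = 1.16855009, so the balance is 256,500 × (1.34859915 − 1.16855009) / (1.34859915 − 1) = $132,480.48.

$132,480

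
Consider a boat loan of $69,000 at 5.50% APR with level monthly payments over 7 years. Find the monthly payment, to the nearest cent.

Monthly rate = 5.5%/12 = 0.0045833; payment = 69,000 × 0.0045833 / (1 − (1+0.0045833)^−84) = $991.53.

$991.53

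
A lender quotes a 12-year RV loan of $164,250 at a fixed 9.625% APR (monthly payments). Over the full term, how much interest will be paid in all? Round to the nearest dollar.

At 9.625% the monthly rate is 0.0080208, so the payment is 164,250 × 0.0080208 / (1 − 1.0080208^−144) = $1,927.50.
Total paid = 144 × $1,927.50 = $277,560.00; interest = $277,560.00 − $164,250 = $113,310.00.

$113,310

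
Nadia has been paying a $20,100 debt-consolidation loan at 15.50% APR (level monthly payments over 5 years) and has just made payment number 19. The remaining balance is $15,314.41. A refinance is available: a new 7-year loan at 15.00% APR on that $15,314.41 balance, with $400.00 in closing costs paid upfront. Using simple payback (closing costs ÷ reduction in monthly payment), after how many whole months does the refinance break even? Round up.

3 months

Current payment = 20,100 × 15.5%/12 / (1 − (1+0.0129167)^−60) = $483.47.
Refinanced payment = 15,314.41 × 0.0125000 / (1 − (1+0.0125000)^−84) = $295.52.
Monthly savings = $483.47 − $295.52 = $187.95.
Break-even = $400.00 / $187.95 = 2.13 → 3 months.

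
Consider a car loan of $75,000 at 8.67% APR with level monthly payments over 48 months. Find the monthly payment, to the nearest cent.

$1,854.65

Monthly rate = 8.67%/12 = 0.0072250; payment = 75,000 × 0.0072250 / (1 − (1+0.0072250)^−48) = $1,854.65.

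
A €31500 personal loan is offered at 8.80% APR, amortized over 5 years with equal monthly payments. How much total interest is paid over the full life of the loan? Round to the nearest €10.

Monthly rate = 8.8%/12 = 0.0073333; payment = 31,500 × 0.0073333 / (1 − (1+0.0073333)^−60) = €650.83.
Total paid = 60 × €650.83 = €39,049.80; interest = €39,049.80 − €31,500 = €7,549.80.

€7,550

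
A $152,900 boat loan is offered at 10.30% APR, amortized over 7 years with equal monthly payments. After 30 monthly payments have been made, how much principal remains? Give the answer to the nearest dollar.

$110,347

With monthly rate i = 10.3%/12 = 0.0085833, the balance after k of n payments is P · [(1+i)^n − (1+i)^k] / [(1+i)^n − 1].
(1+0.0085833)^84 = 2.05017120 and (1+0.0085833)^30 = 1.29227106, so the balance is 152,900 × (2.05017120 − 1.29227106) / (2.05017120 − 1) = $110,346.71.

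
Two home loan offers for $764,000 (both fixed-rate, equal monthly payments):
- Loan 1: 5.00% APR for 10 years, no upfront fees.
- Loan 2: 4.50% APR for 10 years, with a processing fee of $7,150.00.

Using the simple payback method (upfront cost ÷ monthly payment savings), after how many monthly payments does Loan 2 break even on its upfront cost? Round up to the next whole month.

Loan 1: at 5.00% the monthly rate is 0.0041667, so the payment is 764,000 × 0.0041667 / (1 − 1.0041667^−120) = $8,103.41.
Loan 2: monthly rate = 4.5%/12 = 0.0037500; payment = 764,000 × 0.0037500 / (1 − (1+0.0037500)^−120) = $7,917.97.
Monthly savings = $8,103.41 − $7,917.97 = $185.44.
Break-even = $7,150.00 / $185.44 = 38.56 → 39 months.

39 months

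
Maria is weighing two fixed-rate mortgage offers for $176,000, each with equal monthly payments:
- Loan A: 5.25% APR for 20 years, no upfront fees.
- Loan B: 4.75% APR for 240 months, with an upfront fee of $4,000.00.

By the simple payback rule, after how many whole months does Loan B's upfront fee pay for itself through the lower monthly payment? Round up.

83 months

Loan A: at 5.25% the monthly rate is 0.0043750, so the payment is 176,000 × 0.0043750 / (1 − 1.0043750^−240) = $1,185.97.
Loan B: at 4.75% the monthly rate is 0.0039583, so the payment is 176,000 × 0.0039583 / (1 − 1.0039583^−240) = $1,137.35.
Monthly savings = $1,185.97 − $1,137.35 = $48.62.
Break-even = $4,000.00 / $48.62 = 82.27 → 83 months.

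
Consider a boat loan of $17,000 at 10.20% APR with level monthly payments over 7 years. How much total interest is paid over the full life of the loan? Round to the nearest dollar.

$6,854

At 10.20% the monthly rate is 0.0085000, so the payment is 17,000 × 0.0085000 / (1 − 1.0085000^−84) = $283.98.
Total paid = 84 × $283.98 = $23,854.32; interest = $23,854.32 − $17,000 = $6,854.32.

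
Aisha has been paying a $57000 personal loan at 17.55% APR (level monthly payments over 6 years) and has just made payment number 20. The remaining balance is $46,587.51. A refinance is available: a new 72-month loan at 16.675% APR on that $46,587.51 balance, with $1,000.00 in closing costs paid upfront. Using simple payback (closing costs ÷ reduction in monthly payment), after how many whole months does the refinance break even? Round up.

4 months

Current payment = 57,000 × 17.55%/12 / (1 − (1+0.0146250)^−72) = $1,285.59.
Refinanced payment = 46,587.51 × 0.0138958 / (1 − (1+0.0138958)^−72) = $1,027.96.
Monthly savings = $1,285.59 − $1,027.96 = $257.63.
Break-even = $1,000.00 / $257.63 = 3.88 → 4 months.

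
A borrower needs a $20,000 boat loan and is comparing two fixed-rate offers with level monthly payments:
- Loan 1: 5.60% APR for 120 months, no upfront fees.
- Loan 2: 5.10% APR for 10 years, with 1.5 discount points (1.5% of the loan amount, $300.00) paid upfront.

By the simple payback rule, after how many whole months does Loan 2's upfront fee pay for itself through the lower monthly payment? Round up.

Loan 1: monthly rate = 5.6%/12 = 0.0046667; payment = 20,000 × 0.0046667 / (1 − (1+0.0046667)^−120) = $218.04.
Loan 2: at 5.10% the monthly rate is 0.0042500, so the payment is 20,000 × 0.0042500 / (1 − 1.0042500^−120) = $213.11.
Monthly savings = $218.04 − $213.11 = $4.93.
Break-even = $300.00 / $4.93 = 60.85 → 61 months.

61 months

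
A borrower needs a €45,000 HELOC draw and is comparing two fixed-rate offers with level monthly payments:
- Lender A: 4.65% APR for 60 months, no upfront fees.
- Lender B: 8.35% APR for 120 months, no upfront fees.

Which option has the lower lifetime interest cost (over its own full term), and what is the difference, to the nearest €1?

Lender A: monthly rate = 4.65%/12 = 0.0038750; payment = 45,000 × 0.0038750 / (1 − (1+0.0038750)^−60) = €842.01.
Total interest on Lender A = 60 × €842.01 − €45,000 = €5,520.60.
Lender B: monthly rate = 8.35%/12 = 0.0069583; payment = 45,000 × 0.0069583 / (1 − (1+0.0069583)^−120) = €554.33.
Total interest on Lender B = 120 × €554.33 − €45,000 = €21,519.60.
Lender A is lower by €15,999.00.

Lender A by €15,999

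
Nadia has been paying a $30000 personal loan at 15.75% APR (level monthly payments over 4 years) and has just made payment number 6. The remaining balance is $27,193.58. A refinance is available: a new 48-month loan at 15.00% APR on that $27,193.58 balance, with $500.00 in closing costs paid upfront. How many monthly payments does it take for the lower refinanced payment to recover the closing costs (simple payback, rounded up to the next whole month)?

Current payment = 30,000 × 15.75%/12 / (1 − (1+0.0131250)^−48) = $846.37.
Refinanced payment = 27,193.58 × 0.0125000 / (1 − (1+0.0125000)^−48) = $756.82.
Monthly savings = $846.37 − $756.82 = $89.55.
Break-even = $500.00 / $89.55 = 5.58 → 6 months.

6 months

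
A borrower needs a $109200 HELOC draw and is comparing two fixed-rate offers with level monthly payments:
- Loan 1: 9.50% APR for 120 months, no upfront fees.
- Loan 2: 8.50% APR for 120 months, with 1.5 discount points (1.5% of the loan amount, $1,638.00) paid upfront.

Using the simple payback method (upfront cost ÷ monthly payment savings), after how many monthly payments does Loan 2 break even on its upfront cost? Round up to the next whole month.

28 months

Loan 1: at 9.50% the monthly rate is 0.0079167, so the payment is 109,200 × 0.0079167 / (1 − 1.0079167^−120) = $1,413.02.
Loan 2: monthly rate = 8.5%/12 = 0.0070833; payment = 109,200 × 0.0070833 / (1 − (1+0.0070833)^−120) = $1,353.92.
Monthly savings = $1,413.02 − $1,353.92 = $59.10.
Break-even = $1,638.00 / $59.10 = 27.72 → 28 months.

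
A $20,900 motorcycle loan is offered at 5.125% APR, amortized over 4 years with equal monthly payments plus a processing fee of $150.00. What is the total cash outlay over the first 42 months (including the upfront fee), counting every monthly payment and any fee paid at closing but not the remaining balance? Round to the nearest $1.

$20,415

Monthly rate = 5.125%/12 = 0.0042708; payment = 20,900 × 0.0042708 / (1 − (1+0.0042708)^−48) = $482.50.
Total outlay = 42 × $482.50 + $150.00 = $20,415.00.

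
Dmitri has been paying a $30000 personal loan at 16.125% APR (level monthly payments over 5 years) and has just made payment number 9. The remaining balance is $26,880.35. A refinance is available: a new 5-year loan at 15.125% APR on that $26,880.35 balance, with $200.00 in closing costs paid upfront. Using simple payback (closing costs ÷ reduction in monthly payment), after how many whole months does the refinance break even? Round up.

3 months

Current payment = 30,000 × 16.125%/12 / (1 − (1+0.0134375)^−60) = $731.54.
Refinanced payment = 26,880.35 × 0.0126042 / (1 − (1+0.0126042)^−60) = $641.25.
Monthly savings = $731.54 − $641.25 = $90.29.
Break-even = $200.00 / $90.29 = 2.22 → 3 months.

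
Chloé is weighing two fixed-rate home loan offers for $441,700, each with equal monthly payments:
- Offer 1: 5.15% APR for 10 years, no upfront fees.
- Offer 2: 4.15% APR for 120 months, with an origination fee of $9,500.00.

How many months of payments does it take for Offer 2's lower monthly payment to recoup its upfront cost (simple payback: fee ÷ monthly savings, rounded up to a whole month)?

Offer 1: monthly rate = 5.15%/12 = 0.0042917; payment = 441,700 × 0.0042917 / (1 − (1+0.0042917)^−120) = $4,717.37.
Offer 2: at 4.15% the monthly rate is 0.0034583, so the payment is 441,700 × 0.0034583 / (1 − 1.0034583^−120) = $4,503.55.
Monthly savings = $4,717.37 − $4,503.55 = $213.82.
Break-even = $9,500.00 / $213.82 = 44.43 → 45 months.

45 months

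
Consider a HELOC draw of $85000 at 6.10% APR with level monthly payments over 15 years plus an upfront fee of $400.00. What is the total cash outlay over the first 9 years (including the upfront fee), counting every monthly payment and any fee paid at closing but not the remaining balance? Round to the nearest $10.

$78,360

Monthly rate = 6.1%/12 = 0.0050833; payment = 85,000 × 0.0050833 / (1 − (1+0.0050833)^−180) = $721.88.
Total outlay = 108 × $721.88 + $400.00 = $78,363.04.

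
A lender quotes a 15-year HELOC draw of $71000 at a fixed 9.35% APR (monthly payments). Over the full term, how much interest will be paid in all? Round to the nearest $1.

At 9.35% the monthly rate is 0.0077917, so the payment is 71,000 × 0.0077917 / (1 − 1.0077917^−180) = $734.99.
Total paid = 180 × $734.99 = $132,298.20; interest = $132,298.20 − $71,000 = $61,298.20.

$61,298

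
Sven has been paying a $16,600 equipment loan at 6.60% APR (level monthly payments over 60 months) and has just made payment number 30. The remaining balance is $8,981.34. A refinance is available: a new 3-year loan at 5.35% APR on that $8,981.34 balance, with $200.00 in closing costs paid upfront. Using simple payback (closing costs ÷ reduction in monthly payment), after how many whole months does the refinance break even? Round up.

4 months

Current payment = 16,600 × 6.6%/12 / (1 − (1+0.0055000)^−60) = $325.58.
Refinanced payment = 8,981.34 × 0.0044583 / (1 − (1+0.0044583)^−36) = $270.59.
Monthly savings = $325.58 − $270.59 = $54.99.
Break-even = $200.00 / $54.99 = 3.64 → 4 months.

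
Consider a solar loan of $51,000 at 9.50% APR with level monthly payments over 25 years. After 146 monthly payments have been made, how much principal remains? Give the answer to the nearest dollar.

With monthly rate i = 9.5%/12 = 0.0079167, the balance after k of n payments is P · [(1+i)^n − (1+i)^k] / [(1+i)^n − 1].
(1+0.0079167)^300 = 10.65094140 and (1+0.0079167)^146 = 3.16224483, so the balance is 51,000 × (10.65094140 − 3.16224483) / (10.65094140 − 1) = $39,573.71.

$39,574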